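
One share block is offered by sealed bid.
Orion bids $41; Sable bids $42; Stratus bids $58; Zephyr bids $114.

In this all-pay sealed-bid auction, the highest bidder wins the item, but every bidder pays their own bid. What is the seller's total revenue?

Total revenue: $255

Rule: the highest bidder wins the item, but every bidder pays their own bid.
Sorting bids: 114 (Zephyr) > 58 (Stratus) > 42 (Sable) > 41 (Orion)
Zephyr wins with the top bid; all bids are sunk regardless.
Every bidder forfeits their bid regardless of winning.
Revenue = 41 + 42 + 58 + 114 = $255.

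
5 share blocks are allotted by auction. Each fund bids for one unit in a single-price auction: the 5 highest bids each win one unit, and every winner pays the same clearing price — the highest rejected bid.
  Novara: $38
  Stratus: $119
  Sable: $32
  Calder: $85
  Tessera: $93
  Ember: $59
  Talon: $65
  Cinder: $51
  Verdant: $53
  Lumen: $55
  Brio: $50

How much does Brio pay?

Sorting: 119 (Stratus), 93 (Tessera), 85 (Calder), 65 (Talon), 59 (Ember), 55 (Lumen), 53 (Verdant), …
Winners (5 units): Stratus, Tessera, Calder, Talon, Ember.
First losing bid is Lumen's $55, which sets the uniform price.
Brio does not win → pays $0.

Brio pays $0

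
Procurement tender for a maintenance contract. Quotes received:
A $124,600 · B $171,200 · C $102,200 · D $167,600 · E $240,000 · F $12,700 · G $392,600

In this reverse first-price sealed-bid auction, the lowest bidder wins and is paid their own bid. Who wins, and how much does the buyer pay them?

Bids in order: 12,700 (F) < 102,200 (C) < 124,600 (A) < 167,600 (D) < 171,200 (B) < 240,000 (E) < …
First-price: F is paid what they bid, $12,700.

F is paid $12,700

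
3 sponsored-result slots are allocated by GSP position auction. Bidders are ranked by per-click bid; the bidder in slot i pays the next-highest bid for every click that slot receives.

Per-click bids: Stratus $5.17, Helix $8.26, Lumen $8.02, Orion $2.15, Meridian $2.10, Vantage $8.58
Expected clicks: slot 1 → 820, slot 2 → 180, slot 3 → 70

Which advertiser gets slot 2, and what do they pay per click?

Helix; $8.02 per click

Per-click bids in order: $8.58 (Vantage) > $8.26 (Helix) > $8.02 (Lumen) > $5.17 (Stratus) > …
Slot 2 goes to the second-ranked bidder, Helix, who pays the next bid down: $8.02/click.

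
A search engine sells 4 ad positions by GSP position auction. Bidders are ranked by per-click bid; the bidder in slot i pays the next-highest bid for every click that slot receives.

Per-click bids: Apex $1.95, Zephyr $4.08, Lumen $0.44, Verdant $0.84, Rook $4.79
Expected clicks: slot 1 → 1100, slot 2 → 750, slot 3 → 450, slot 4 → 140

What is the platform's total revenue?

Sorting advertisers: $4.79 (Rook) > $4.08 (Zephyr) > $1.95 (Apex) > $0.84 (Verdant) > $0.44 (Lumen)
Slot 1: Rook pays $4.08 × 1100 = $4488.00
Slot 2: Zephyr pays $1.95 × 750 = $1462.50
Slot 3: Apex pays $0.84 × 450 = $378.00
Slot 4: Verdant pays $0.44 × 140 = $61.60
Total = $6390.10

Total revenue: $6390.10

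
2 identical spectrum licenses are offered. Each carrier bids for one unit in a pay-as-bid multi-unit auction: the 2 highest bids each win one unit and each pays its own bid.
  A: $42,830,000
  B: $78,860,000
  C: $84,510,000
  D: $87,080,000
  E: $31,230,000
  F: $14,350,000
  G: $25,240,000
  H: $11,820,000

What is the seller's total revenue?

Total revenue: $171,590,000

Sorting: 87,080,000 (D), 84,510,000 (C), 78,860,000 (B), 42,830,000 (A), …
The 2 highest are D, C.
Total revenue = 87,080,000 + 84,510,000 = $171,590,000.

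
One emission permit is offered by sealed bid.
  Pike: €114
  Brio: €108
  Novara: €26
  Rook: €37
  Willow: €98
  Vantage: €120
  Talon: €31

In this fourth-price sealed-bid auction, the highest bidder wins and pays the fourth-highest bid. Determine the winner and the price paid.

Sorting bids: 120 (Vantage) > 114 (Pike) > 108 (Brio) > 98 (Willow) > 37 (Rook) > 31 (Talon) > …
Vantage is highest; pays the fourth-highest bid, €98.

Vantage pays €98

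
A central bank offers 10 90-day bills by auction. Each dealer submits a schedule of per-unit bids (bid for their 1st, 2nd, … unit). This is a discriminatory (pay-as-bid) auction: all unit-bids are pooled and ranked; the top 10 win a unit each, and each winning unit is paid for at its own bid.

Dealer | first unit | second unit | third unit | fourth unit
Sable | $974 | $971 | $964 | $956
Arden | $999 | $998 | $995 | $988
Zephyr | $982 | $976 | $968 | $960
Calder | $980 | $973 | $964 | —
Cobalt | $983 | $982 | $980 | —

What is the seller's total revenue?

Total revenue: $9,863

Merging the schedules and taking the best 10: 999 (Arden-1), 998 (Arden-2), 995 (Arden-3), 988 (Arden-4), 983 (Cobalt-1), 982 (Zephyr-1), 982 (Cobalt-2), 980 (Calder-1), 980 (Cobalt-3), 976 (Zephyr-2)
Next rejected bid: $974 (not a price — pay-as-bid).
Each winning unit pays its own bid.
Revenue = 999 + 998 + 995 + 988 + 983 + 982 + 982 + 980 + 980 + 976 = $9,863.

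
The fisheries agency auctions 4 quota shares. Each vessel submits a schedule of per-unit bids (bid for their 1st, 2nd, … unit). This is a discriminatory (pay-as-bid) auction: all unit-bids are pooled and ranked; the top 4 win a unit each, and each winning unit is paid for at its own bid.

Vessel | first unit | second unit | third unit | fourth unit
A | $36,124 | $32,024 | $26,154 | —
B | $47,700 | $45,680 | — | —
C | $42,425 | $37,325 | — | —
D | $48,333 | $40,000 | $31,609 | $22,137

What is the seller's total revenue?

Total revenue: $184,138

All unit-bids, highest first — top 4: 48,333 (D-1), 47,700 (B-1), 45,680 (B-2), 42,425 (C-1)
Next rejected bid: $40,000 (not a price — pay-as-bid).
Each winning unit pays its own bid.
Revenue = 48,333 + 47,700 + 45,680 + 42,425 = $184,138.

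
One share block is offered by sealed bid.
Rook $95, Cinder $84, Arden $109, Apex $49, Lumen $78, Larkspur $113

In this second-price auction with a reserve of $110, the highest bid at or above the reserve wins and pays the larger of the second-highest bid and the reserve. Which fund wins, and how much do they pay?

Larkspur pays $110

Bids in order: 113 (Larkspur) > 109 (Arden) > 95 (Rook) > 84 (Cinder) > 78 (Lumen) > 49 (Apex)
Larkspur has the top bid at or above the reserve ($113).
max(second-highest $109, reserve $110) = $110.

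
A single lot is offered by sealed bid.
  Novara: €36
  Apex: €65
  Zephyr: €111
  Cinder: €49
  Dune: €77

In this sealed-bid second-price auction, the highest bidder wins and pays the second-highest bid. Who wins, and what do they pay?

Zephyr pays €77

Bids in order: 111 (Zephyr) > 77 (Dune) > 65 (Apex) > 49 (Cinder) > 36 (Novara)
Zephyr is highest; pays the second-highest bid, €77.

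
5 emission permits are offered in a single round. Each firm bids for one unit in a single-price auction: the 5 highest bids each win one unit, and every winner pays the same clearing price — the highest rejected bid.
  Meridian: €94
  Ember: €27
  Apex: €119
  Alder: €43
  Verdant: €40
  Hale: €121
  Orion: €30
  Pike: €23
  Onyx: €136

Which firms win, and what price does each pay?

Bids ranked high→low: 136 (Onyx), 121 (Hale), 119 (Apex), 94 (Meridian), 43 (Alder), 40 (Verdant), 30 (Orion), …
The 5 highest are Onyx, Hale, Apex, Meridian, Alder.
First losing bid is Verdant's €40, which sets the uniform price.

Onyx, Hale, Apex, Meridian, Alder; each pays €40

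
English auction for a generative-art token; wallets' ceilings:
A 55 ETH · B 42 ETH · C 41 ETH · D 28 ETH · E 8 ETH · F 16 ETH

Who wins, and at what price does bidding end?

A wins at 42 ETH

Limits in order: 55 (A) > 42 (B) > 41 (C) > 28 (D) > 16 (F) > 8 (E)
Bidding ends when B exits at 42 ETH; A takes it.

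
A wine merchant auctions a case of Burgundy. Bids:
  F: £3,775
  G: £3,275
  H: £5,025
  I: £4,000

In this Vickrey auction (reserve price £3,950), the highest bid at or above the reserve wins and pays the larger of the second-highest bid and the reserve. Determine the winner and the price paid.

Bids in order: 5,025 (H) > 4,000 (I) > 3,775 (F) > 3,275 (G)
H has the top bid at or above the reserve (£5,025).
Second-highest bid £4,000 exceeds the reserve £3,950 → payment £4,000.

H pays £4,000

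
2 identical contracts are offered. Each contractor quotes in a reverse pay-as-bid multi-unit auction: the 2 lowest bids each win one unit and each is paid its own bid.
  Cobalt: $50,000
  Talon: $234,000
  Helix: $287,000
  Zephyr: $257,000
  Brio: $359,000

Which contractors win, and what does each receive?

Sorting: 50,000 (Cobalt), 234,000 (Talon), 257,000 (Zephyr), 287,000 (Helix), …
Lowest 2: Cobalt, Talon.
Each winner is paid its own bid: Cobalt $50,000, Talon $234,000.

Cobalt $50,000, Talon $234,000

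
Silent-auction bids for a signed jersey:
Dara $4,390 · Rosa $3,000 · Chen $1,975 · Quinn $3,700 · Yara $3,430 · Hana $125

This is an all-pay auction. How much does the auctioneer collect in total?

Bids in order: 4,390 (Dara) > 3,700 (Quinn) > 3,430 (Yara) > 3,000 (Rosa) > 1,975 (Chen) > 125 (Hana)
Every bidder forfeits their bid regardless of winning.
Revenue = 4,390 + 3,000 + 1,975 + 3,700 + 3,430 + 125 = $16,620.

Total revenue: $16,620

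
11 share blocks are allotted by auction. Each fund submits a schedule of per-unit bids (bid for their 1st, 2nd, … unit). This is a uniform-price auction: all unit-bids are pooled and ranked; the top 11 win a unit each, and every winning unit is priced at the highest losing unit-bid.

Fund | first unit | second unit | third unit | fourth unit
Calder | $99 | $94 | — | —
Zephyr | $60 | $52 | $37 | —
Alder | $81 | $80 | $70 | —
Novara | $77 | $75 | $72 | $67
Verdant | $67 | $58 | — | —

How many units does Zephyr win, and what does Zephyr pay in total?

Zephyr: 1 unit, pays $58

Merging the schedules and taking the best 11: 99 (Calder-1), 94 (Calder-2), 81 (Alder-1), 80 (Alder-2), 77 (Novara-1), 75 (Novara-2), 72 (Novara-3), 70 (Alder-3), 67 (Novara-4), 67 (Verdant-1), 60 (Zephyr-1)
First bid not allocated: $58.
Zephyr wins 1 unit(s) at $58 each.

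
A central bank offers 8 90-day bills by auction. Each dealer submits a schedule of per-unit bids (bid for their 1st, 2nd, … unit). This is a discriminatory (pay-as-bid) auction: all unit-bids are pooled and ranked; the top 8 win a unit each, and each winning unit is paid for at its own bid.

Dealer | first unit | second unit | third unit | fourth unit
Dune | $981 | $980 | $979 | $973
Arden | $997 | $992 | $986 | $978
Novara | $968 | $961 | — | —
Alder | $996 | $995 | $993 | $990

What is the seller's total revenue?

All unit-bids, highest first — top 8: 997 (Arden-1), 996 (Alder-1), 995 (Alder-2), 993 (Alder-3), 992 (Arden-2), 990 (Alder-4), 986 (Arden-3), 981 (Dune-1)
Next rejected bid: $980 (not a price — pay-as-bid).
Each winning unit pays its own bid.
Revenue = 997 + 996 + 995 + 993 + 992 + 990 + 986 + 981 = $7,930.

Total revenue: $7,930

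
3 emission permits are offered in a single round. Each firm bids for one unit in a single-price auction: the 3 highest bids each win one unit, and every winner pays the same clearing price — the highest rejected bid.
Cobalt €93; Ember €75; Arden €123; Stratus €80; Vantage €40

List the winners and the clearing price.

Bids ranked high→low: 123 (Arden), 93 (Cobalt), 80 (Stratus), 75 (Ember), 40 (Vantage)
The 3 highest are Arden, Cobalt, Stratus.
First losing bid is Ember's €75, which sets the uniform price.

Arden, Cobalt, Stratus; each pays €75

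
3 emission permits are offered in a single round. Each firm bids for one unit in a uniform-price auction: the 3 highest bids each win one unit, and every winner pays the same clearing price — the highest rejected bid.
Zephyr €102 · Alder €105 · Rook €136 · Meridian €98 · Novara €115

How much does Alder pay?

Ordering the bids: 136 (Rook), 115 (Novara), 105 (Alder), 102 (Zephyr), 98 (Meridian)
Winners (3 units): Rook, Novara, Alder.
Clearing price = highest rejected bid = €102.
Alder wins → pays €102.

Alder pays €102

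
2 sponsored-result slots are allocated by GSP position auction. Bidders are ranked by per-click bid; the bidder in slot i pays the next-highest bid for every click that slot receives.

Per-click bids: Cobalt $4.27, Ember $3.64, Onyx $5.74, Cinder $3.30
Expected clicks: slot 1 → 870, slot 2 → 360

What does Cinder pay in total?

Cinder pays $0.00

Per-click bids in order: $5.74 (Onyx) > $4.27 (Cobalt) > $3.64 (Ember) > …
Cinder ranks below slot 2 → no slot, pays nothing.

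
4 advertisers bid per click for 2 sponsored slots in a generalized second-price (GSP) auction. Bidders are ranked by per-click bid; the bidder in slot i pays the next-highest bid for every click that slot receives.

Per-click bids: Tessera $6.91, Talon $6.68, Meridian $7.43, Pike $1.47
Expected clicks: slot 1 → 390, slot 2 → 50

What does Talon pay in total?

Talon pays $0.00

Ranked by bid: $7.43 (Meridian) > $6.91 (Tessera) > $6.68 (Talon) > …
Talon ranks below slot 2 → no slot, pays nothing.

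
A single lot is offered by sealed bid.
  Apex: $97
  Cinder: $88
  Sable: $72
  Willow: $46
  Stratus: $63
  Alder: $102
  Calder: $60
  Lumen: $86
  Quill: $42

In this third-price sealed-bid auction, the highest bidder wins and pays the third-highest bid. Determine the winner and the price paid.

Alder pays $88

Rule: the highest bidder wins and pays the third-highest bid.
Bids ranked: 102 (Alder) > 97 (Apex) > 88 (Cinder) > 86 (Lumen) > 72 (Sable) > 63 (Stratus) > …
Alder wins; payment is bid #3 in the ranking = $88.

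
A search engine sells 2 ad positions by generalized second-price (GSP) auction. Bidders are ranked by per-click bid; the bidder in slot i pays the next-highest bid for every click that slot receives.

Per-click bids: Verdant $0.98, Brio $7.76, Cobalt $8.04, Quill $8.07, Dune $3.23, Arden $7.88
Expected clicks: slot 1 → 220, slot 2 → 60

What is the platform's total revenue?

Total revenue: $2241.60

Ranked by bid: $8.07 (Quill) > $8.04 (Cobalt) > $7.88 (Arden) > …
Slot 1: Quill pays $8.04 × 220 = $1768.80
Slot 2: Cobalt pays $7.88 × 60 = $472.80
Total = $2241.60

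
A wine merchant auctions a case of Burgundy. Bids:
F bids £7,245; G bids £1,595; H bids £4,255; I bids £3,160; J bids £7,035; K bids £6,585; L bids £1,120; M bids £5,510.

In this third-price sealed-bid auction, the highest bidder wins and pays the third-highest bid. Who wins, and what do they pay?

Rule: the highest bidder wins and pays the third-highest bid.
Bids in order: 7,245 (F) > 7,035 (J) > 6,585 (K) > 5,510 (M) > 4,255 (H) > 3,160 (I) > …
F wins; payment is bid #3 in the ranking = £6,585.

F pays £6,585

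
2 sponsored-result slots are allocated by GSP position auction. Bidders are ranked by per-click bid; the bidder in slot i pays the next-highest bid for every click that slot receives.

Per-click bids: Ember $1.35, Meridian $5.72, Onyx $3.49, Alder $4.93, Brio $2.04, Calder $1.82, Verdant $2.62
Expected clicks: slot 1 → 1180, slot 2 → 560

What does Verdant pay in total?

Verdant pays $0.00

Per-click bids in order: $5.72 (Meridian) > $4.93 (Alder) > $3.49 (Onyx) > …
Verdant ranks below slot 2 → no slot, pays nothing.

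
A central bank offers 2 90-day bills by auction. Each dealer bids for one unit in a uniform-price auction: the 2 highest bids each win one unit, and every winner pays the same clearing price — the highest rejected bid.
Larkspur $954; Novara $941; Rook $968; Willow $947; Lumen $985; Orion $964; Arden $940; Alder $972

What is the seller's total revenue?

Total revenue: $1,936

Sorting: 985 (Lumen), 972 (Alder), 968 (Rook), 964 (Orion), …
The 2 highest are Lumen, Alder.
Highest unsuccessful bid: $968 → clearing price.
Total revenue = 2 × $968 = $1,936.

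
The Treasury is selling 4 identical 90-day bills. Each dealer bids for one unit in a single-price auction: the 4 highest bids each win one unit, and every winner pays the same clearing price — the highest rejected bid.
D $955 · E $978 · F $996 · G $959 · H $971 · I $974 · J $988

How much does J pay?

Sorting: 996 (F), 988 (J), 978 (E), 974 (I), 971 (H), 959 (G), …
Winners (4 units): F, J, E, I.
Clearing price = highest rejected bid = $971.
J wins → pays $971.

J pays $971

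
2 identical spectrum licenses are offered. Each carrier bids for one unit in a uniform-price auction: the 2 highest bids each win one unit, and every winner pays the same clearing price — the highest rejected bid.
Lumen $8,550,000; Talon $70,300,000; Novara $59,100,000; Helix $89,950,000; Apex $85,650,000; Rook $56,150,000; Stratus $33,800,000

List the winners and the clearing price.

Helix, Apex; each pays $70,300,000

Bids ranked high→low: 89,950,000 (Helix), 85,650,000 (Apex), 70,300,000 (Talon), 59,100,000 (Novara), …
Winners (2 units): Helix, Apex.
First losing bid is Talon's $70,300,000, which sets the uniform price.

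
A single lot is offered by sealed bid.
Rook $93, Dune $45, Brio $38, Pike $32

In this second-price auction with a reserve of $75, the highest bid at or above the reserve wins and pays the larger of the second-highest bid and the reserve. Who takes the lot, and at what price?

Rook pays $75

Second-price auction with a reserve of $75: the highest bid at or above the reserve wins and pays the larger of the second-highest bid and the reserve.
Bids in order: 93 (Rook) > 45 (Dune) > 38 (Brio) > 32 (Pike)
Rook has the top bid at or above the reserve ($93).
Second-highest bid $45 is below the reserve $75, so the reserve binds → payment $75.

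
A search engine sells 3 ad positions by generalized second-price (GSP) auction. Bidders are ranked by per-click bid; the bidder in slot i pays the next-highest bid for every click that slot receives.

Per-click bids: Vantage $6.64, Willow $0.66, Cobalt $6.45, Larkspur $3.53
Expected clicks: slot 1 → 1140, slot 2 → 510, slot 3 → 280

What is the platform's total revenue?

Per-click bids in order: $6.64 (Vantage) > $6.45 (Cobalt) > $3.53 (Larkspur) > $0.66 (Willow)
Slot 1: Vantage pays $6.45 × 1140 = $7353.00
Slot 2: Cobalt pays $3.53 × 510 = $1800.30
Slot 3: Larkspur pays $0.66 × 280 = $184.80
Total = $9338.10

Total revenue: $9338.10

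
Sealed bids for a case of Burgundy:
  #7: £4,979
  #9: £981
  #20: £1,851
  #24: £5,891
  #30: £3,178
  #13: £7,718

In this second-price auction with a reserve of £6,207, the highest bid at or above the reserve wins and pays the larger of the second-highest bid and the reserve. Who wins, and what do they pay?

#13 pays £6,207

Sorting bids: 7,718 (#13) > 5,891 (#24) > 4,979 (#7) > 3,178 (#30) > 1,851 (#20) > 981 (#9)
#13 has the top bid at or above the reserve (£7,718).
max(second-highest £5,891, reserve £6,207) = £6,207.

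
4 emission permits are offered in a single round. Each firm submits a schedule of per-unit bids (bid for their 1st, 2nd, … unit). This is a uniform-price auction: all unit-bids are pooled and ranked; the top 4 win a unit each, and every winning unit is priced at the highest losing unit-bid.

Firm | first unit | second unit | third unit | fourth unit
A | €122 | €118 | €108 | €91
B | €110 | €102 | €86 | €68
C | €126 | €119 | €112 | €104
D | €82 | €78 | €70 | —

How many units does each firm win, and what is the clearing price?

All unit-bids, highest first — top 4: 126 (C-1), 122 (A-1), 119 (C-2), 118 (A-2)
Highest rejected unit-bid = €112.
Allocation: A 2, C 2.

A 2, C 2; clearing price €112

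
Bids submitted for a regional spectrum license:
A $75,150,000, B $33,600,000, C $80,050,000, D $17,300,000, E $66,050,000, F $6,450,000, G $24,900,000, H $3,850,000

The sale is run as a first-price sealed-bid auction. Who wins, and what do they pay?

Bids in order: 80,050,000 (C) > 75,150,000 (A) > 66,050,000 (E) > 33,600,000 (B) > 24,900,000 (G) > 17,300,000 (D) > …
C has the highest bid and pays exactly that: $80,050,000.

C pays $80,050,000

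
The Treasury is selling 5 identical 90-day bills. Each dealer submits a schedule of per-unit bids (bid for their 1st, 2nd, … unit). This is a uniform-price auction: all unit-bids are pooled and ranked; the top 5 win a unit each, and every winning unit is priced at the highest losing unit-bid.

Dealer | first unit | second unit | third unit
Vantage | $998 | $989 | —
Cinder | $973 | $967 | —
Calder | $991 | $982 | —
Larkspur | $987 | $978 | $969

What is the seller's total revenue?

Total revenue: $4,890

Merging the schedules and taking the best 5: 998 (Vantage-1), 991 (Calder-1), 989 (Vantage-2), 987 (Larkspur-1), 982 (Calder-2)
Highest rejected unit-bid = $978.
Allocation: Calder 2, Larkspur 1, Vantage 2. Every unit priced at $978.
Revenue = 5 × 978 = $4,890.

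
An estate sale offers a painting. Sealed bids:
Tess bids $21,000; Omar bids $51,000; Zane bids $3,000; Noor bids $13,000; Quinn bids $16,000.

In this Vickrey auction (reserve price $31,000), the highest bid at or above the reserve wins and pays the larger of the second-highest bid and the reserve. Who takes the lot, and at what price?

Bids in order: 51,000 (Omar) > 21,000 (Tess) > 16,000 (Quinn) > 13,000 (Noor) > 3,000 (Zane)
Omar has the top bid at or above the reserve ($51,000).
Second-highest bid $21,000 is below the reserve $31,000, so the reserve binds → payment $31,000.

Omar pays $31,000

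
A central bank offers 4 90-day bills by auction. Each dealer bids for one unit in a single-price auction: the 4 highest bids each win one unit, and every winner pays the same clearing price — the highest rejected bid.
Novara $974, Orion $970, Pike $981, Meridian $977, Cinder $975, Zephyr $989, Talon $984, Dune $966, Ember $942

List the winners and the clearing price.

Zephyr, Talon, Pike, Meridian; each pays $975

Sorting: 989 (Zephyr), 984 (Talon), 981 (Pike), 977 (Meridian), 975 (Cinder), 974 (Novara), …
Winners (4 units): Zephyr, Talon, Pike, Meridian.
Highest unsuccessful bid: $975 → clearing price.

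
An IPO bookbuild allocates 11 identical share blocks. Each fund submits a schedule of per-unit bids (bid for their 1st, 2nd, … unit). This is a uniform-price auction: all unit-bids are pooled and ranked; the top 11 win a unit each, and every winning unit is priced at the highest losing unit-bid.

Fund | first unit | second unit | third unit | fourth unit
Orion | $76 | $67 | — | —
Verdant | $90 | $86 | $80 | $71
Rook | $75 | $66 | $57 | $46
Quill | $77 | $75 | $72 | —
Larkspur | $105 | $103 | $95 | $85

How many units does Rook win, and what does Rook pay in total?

Rook: 1 unit, pays $72

Pooled unit-bids ranked (top 11): 105 (Larkspur-1), 103 (Larkspur-2), 95 (Larkspur-3), 90 (Verdant-1), 86 (Verdant-2), 85 (Larkspur-4), 80 (Verdant-3), 77 (Quill-1), 76 (Orion-1), 75 (Rook-1), 75 (Quill-2)
The (k+1)-th unit-bid is $72.
Rook wins 1 unit(s) at $72 each.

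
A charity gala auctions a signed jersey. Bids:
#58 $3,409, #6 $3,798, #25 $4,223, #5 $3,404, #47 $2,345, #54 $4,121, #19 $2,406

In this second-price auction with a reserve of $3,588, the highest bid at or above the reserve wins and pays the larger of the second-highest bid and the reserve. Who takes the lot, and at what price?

#25 pays $4,121

Bids in order: 4,223 (#25) > 4,121 (#54) > 3,798 (#6) > 3,409 (#58) > 3,404 (#5) > 2,406 (#19) > …
Highest eligible bid: #25 at $4,223.
Second-highest bid $4,121 exceeds the reserve $3,588 → payment $4,121.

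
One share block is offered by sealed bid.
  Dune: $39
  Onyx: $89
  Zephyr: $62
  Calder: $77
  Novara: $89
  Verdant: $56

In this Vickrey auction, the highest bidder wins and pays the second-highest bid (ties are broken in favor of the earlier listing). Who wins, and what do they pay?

Bids ranked: 89 (Onyx) > 89 (Novara) > 77 (Calder) > 62 (Zephyr) > 56 (Verdant) > 39 (Dune)
Onyx and Novara tie at $89; tie-break gives it to Onyx.
Second-price: Onyx pays Novara's bid of $89.

Onyx pays $89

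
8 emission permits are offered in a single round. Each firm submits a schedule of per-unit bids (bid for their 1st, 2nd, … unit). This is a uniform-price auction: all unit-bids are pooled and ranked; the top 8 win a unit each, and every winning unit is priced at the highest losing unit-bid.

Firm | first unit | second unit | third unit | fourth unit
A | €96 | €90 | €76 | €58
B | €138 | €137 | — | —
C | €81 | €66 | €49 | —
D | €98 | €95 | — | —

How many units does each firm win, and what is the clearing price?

Merging the schedules and taking the best 8: 138 (B-1), 137 (B-2), 98 (D-1), 96 (A-1), 95 (D-2), 90 (A-2), 81 (C-1), 76 (A-3)
The (k+1)-th unit-bid is €66.
Allocation: A 3, B 2, C 1, D 2.

A 3, B 2, C 1, D 2; clearing price €66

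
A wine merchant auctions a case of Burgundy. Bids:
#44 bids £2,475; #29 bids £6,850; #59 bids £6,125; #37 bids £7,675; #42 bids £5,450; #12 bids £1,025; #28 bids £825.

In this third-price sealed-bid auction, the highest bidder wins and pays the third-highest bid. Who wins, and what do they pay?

#37 pays £6,125

Sorting bids: 7,675 (#37) > 6,850 (#29) > 6,125 (#59) > 5,450 (#42) > 2,475 (#44) > 1,025 (#12) > …
#37 wins; payment is bid #3 in the ranking = £6,125.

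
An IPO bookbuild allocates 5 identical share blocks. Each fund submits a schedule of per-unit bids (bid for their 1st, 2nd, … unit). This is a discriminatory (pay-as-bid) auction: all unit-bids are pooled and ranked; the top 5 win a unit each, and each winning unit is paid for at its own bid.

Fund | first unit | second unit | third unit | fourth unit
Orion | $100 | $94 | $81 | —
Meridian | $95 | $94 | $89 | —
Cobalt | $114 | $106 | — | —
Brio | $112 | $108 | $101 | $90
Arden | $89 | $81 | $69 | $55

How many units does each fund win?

Merging the schedules and taking the best 5: 114 (Cobalt-1), 112 (Brio-1), 108 (Brio-2), 106 (Cobalt-2), 101 (Brio-3)
Next rejected bid: $100 (not a price — pay-as-bid).
Allocation: Brio 3, Cobalt 2.

Brio 3, Cobalt 2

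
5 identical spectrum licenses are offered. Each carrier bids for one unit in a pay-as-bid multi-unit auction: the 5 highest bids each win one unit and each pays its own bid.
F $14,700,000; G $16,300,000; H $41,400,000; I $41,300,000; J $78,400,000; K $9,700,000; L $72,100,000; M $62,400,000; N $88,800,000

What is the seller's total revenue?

Bids ranked high→low: 88,800,000 (N), 78,400,000 (J), 72,100,000 (L), 62,400,000 (M), 41,400,000 (H), 41,300,000 (I), 16,300,000 (G), …
The 5 highest are N, J, L, M, H.
Total revenue = 88,800,000 + 78,400,000 + 72,100,000 + 62,400,000 + 41,400,000 = $343,100,000.

Total revenue: $343,100,000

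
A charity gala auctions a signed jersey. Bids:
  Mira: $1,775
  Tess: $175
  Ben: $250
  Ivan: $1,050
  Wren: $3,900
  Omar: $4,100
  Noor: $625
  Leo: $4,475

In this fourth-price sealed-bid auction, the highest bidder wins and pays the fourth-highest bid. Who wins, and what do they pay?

Leo pays $1,775

Fourth-price sealed-bid auction: the highest bidder wins and pays the fourth-highest bid.
Bids ranked: 4,475 (Leo) > 4,100 (Omar) > 3,900 (Wren) > 1,775 (Mira) > 1,050 (Ivan) > 625 (Noor) > …
Leo is highest; pays the fourth-highest bid, $1,775.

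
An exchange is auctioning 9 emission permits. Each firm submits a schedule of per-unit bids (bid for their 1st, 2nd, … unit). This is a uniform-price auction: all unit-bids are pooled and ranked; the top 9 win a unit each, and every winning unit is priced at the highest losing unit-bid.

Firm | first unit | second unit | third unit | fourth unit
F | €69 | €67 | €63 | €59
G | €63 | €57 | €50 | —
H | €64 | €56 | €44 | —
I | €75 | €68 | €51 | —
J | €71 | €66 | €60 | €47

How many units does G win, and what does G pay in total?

G: 1 unit, pays €60

Merging the schedules and taking the best 9: 75 (I-1), 71 (J-1), 69 (F-1), 68 (I-2), 67 (F-2), 66 (J-2), 64 (H-1), 63 (F-3), 63 (G-1)
The (k+1)-th unit-bid is €60.
G wins 1 unit(s) at €60 each.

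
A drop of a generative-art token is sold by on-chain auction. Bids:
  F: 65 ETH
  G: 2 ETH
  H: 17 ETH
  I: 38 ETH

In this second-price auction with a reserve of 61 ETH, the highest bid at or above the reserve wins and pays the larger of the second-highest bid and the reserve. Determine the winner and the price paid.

Rule: the highest bid at or above the reserve wins and pays the larger of the second-highest bid and the reserve.
Bids in order: 65 (F) > 38 (I) > 17 (H) > 2 (G)
F has the top bid at or above the reserve (65 ETH).
max(second-highest 38 ETH, reserve 61 ETH) = 61 ETH.

F pays 61 ETH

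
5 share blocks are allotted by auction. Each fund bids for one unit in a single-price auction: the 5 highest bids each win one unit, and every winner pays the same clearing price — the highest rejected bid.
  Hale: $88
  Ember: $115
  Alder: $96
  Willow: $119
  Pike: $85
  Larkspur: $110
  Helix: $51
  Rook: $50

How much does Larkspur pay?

Larkspur pays $85

Sorting: 119 (Willow), 115 (Ember), 110 (Larkspur), 96 (Alder), 88 (Hale), 85 (Pike), 51 (Helix), …
Winners (5 units): Willow, Ember, Larkspur, Alder, Hale.
Highest unsuccessful bid: $85 → clearing price.
Larkspur wins → pays $85.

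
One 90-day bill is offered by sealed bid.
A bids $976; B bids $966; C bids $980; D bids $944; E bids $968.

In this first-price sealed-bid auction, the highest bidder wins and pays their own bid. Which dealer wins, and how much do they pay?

C pays $980

Rule: the highest bidder wins and pays their own bid.
Bids ranked: 980 (C) > 976 (A) > 968 (E) > 966 (B) > 944 (D)
C has the highest bid and pays exactly that: $980.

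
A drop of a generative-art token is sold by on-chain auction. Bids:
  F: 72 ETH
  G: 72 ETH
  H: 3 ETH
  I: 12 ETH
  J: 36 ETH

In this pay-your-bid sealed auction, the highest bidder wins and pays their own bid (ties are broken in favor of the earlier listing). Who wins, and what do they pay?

F pays 72 ETH

Bids ranked: 72 (F) > 72 (G) > 36 (J) > 12 (I) > 3 (H)
F and G tie at 72 ETH; tie-break gives it to F.
F has the highest bid and pays exactly that: 72 ETH.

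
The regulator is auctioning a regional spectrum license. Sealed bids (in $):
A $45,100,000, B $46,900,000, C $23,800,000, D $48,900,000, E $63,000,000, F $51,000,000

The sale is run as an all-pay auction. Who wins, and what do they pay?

Sorting bids: 63,000,000 (E) > 51,000,000 (F) > 48,900,000 (D) > 46,900,000 (B) > 45,100,000 (A) > 23,800,000 (C)
E wins with the top bid; all bids are sunk regardless.

E pays $63,000,000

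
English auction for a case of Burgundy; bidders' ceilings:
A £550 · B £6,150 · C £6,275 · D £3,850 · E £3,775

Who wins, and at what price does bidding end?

C wins at £6,150

Sorting limits: 6,275 (C) > 6,150 (B) > 3,850 (D) > 3,775 (E) > 550 (A)
Once the price passes £6,150, only C is left; the hammer falls at B's limit of £6,150.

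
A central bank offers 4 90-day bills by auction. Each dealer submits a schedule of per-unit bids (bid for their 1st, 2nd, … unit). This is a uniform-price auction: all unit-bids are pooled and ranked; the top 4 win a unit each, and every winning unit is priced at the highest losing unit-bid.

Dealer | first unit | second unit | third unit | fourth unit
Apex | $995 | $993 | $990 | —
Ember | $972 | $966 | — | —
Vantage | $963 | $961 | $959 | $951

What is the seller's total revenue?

Merging the schedules and taking the best 4: 995 (Apex-1), 993 (Apex-2), 990 (Apex-3), 972 (Ember-1)
First bid not allocated: $966.
Allocation: Apex 3, Ember 1. Every unit priced at $966.
Revenue = 4 × 966 = $3,864.

Total revenue: $3,864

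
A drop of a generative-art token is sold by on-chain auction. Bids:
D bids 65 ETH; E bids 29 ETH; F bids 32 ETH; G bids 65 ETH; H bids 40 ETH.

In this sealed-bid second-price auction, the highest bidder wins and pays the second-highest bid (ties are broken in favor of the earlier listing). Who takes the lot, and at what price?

D pays 65 ETH

Bids ranked: 65 (D) > 65 (G) > 40 (H) > 32 (F) > 29 (E)
D and G tie at 65 ETH; tie-break gives it to D.
D is highest; pays the second-highest bid, 65 ETH.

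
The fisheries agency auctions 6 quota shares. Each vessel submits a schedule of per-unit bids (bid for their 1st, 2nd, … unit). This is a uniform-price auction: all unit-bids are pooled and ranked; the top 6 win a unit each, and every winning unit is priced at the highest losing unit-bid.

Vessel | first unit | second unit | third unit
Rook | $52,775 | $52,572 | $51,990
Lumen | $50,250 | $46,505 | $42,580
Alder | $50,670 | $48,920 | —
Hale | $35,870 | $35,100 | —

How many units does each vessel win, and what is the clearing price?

Pooled unit-bids ranked (top 6): 52,775 (Rook-1), 52,572 (Rook-2), 51,990 (Rook-3), 50,670 (Alder-1), 50,250 (Lumen-1), 48,920 (Alder-2)
The (k+1)-th unit-bid is $46,505.
Allocation: Alder 2, Lumen 1, Rook 3.

Alder 2, Lumen 1, Rook 3; clearing price $46,505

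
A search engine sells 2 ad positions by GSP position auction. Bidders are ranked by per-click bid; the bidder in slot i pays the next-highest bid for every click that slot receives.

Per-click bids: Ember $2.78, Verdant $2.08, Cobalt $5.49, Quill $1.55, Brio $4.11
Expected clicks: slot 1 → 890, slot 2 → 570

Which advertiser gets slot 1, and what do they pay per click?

Cobalt; $4.11 per click

Per-click bids in order: $5.49 (Cobalt) > $4.11 (Brio) > $2.78 (Ember) > …
Slot 1 goes to the first-ranked bidder, Cobalt, who pays the next bid down: $4.11/click.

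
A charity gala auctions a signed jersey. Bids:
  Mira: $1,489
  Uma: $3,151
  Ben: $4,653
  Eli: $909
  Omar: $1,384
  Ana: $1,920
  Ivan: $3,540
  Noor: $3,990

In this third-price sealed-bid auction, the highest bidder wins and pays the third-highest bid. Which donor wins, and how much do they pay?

Bids in order: 4,653 (Ben) > 3,990 (Noor) > 3,540 (Ivan) > 3,151 (Uma) > 1,920 (Ana) > 1,489 (Mira) > …
Ben wins; payment is bid #3 in the ranking = $3,540.

Ben pays $3,540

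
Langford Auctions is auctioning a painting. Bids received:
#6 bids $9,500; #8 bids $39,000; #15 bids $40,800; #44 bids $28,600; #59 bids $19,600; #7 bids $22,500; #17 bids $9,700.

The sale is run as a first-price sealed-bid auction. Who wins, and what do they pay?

Sorting bids: 40,800 (#15) > 39,000 (#8) > 28,600 (#44) > 22,500 (#7) > 19,600 (#59) > 9,700 (#17) > …
#15 is highest → pays own bid, $40,800.

#15 pays $40,800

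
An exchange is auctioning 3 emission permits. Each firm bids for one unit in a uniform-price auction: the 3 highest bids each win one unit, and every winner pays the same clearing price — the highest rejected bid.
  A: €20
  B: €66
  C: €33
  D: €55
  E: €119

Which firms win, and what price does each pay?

Bids ranked high→low: 119 (E), 66 (B), 55 (D), 33 (C), 20 (A)
Winners (3 units): E, B, D.
Clearing price = highest rejected bid = €33.

E, B, D; each pays €33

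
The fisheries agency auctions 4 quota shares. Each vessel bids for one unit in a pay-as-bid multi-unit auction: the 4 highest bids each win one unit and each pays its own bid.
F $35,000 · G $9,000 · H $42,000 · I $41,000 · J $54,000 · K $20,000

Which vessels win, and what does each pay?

J $54,000, H $42,000, I $41,000, F $35,000

Sorting: 54,000 (J), 42,000 (H), 41,000 (I), 35,000 (F), 20,000 (K), 9,000 (G)
Winners (4 units): J, H, I, F.
Each winner pays its own bid: J $54,000, H $42,000, I $41,000, F $35,000.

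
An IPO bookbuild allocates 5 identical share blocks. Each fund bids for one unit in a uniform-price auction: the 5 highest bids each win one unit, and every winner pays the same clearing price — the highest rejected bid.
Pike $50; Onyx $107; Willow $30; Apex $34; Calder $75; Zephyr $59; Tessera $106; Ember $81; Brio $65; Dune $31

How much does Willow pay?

Willow pays $0

Sorting: 107 (Onyx), 106 (Tessera), 81 (Ember), 75 (Calder), 65 (Brio), 59 (Zephyr), 50 (Pike), …
Winners (5 units): Onyx, Tessera, Ember, Calder, Brio.
First losing bid is Zephyr's $59, which sets the uniform price.
Willow does not win → pays $0.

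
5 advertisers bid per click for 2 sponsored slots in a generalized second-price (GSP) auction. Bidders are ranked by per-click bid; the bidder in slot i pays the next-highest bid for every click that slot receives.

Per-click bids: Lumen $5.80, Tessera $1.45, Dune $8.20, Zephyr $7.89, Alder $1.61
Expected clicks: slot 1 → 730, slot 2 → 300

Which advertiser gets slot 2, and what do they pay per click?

Ranked by bid: $8.20 (Dune) > $7.89 (Zephyr) > $5.80 (Lumen) > …
Slot 2 goes to the second-ranked bidder, Zephyr, who pays the next bid down: $5.80/click.

Zephyr; $5.80 per click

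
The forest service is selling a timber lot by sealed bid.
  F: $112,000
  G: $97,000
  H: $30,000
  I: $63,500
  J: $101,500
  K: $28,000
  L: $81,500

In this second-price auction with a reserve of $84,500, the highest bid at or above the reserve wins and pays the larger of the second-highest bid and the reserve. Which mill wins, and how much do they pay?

F pays $101,500

Rule: the highest bid at or above the reserve wins and pays the larger of the second-highest bid and the reserve.
Sorting bids: 112,000 (F) > 101,500 (J) > 97,000 (G) > 81,500 (L) > 63,500 (I) > 30,000 (H) > …
Highest eligible bid: F at $112,000.
Second-highest bid $101,500 exceeds the reserve $84,500 → payment $101,500.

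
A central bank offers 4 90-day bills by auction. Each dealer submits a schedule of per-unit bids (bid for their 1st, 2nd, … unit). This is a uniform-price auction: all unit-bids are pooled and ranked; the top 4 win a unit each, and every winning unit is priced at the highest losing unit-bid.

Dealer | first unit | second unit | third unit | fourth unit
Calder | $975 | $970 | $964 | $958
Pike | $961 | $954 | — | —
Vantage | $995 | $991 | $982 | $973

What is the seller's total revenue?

Total revenue: $3,892

Pooled unit-bids ranked (top 4): 995 (Vantage-1), 991 (Vantage-2), 982 (Vantage-3), 975 (Calder-1)
Highest rejected unit-bid = $973.
Allocation: Calder 1, Vantage 3. Every unit priced at $973.
Revenue = 4 × 973 = $3,892.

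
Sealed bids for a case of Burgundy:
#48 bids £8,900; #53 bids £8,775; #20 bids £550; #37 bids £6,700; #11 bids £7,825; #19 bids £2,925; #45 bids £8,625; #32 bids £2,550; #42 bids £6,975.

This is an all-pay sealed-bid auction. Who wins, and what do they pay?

Bids ranked: 8,900 (#48) > 8,775 (#53) > 8,625 (#45) > 7,825 (#11) > 6,975 (#42) > 6,700 (#37) > …
#48 is highest and takes the item; every bidder forfeits their bid.

#48 pays £8,900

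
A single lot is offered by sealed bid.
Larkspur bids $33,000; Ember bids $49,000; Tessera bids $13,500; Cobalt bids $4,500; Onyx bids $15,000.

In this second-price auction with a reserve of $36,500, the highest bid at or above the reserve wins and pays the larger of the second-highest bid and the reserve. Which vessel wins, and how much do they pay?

Bids ranked: 49,000 (Ember) > 33,000 (Larkspur) > 15,000 (Onyx) > 13,500 (Tessera) > 4,500 (Cobalt)
Highest eligible bid: Ember at $49,000.
Second-highest bid $33,000 is below the reserve $36,500, so the reserve binds → payment $36,500.

Ember pays $36,500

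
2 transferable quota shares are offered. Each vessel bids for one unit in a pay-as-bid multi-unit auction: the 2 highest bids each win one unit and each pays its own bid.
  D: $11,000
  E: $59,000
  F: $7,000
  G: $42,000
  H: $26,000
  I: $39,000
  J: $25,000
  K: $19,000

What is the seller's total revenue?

Total revenue: $101,000

Ordering the bids: 59,000 (E), 42,000 (G), 39,000 (I), 26,000 (H), …
Top 2: E, G.
Total revenue = 59,000 + 42,000 = $101,000.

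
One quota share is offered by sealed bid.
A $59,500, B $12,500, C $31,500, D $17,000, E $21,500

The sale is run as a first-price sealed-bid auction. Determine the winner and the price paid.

Sorting bids: 59,500 (A) > 31,500 (C) > 21,500 (E) > 17,000 (D) > 12,500 (B)
A has the highest bid and pays exactly that: $59,500.

A pays $59,500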